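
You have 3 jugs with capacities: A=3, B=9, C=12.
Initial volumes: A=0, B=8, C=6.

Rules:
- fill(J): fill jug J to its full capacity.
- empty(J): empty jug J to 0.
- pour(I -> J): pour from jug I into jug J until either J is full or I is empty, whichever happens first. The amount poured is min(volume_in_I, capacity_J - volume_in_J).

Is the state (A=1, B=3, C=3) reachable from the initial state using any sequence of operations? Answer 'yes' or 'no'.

Answer: no

Derivation:
BFS explored all 116 reachable states.
Reachable set includes: (0,0,0), (0,0,2), (0,0,3), (0,0,5), (0,0,6), (0,0,8), (0,0,9), (0,0,11), (0,0,12), (0,2,0), (0,2,3), (0,2,6) ...
Target (A=1, B=3, C=3) not in reachable set → no.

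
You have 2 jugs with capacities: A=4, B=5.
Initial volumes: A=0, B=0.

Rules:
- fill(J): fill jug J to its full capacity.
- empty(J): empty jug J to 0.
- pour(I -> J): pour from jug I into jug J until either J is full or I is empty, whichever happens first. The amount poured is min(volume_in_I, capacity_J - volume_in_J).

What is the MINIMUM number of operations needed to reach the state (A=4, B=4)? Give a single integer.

Answer: 3

Derivation:
BFS from (A=0, B=0). One shortest path:
  1. fill(A) -> (A=4 B=0)
  2. pour(A -> B) -> (A=0 B=4)
  3. fill(A) -> (A=4 B=4)
Reached target in 3 moves.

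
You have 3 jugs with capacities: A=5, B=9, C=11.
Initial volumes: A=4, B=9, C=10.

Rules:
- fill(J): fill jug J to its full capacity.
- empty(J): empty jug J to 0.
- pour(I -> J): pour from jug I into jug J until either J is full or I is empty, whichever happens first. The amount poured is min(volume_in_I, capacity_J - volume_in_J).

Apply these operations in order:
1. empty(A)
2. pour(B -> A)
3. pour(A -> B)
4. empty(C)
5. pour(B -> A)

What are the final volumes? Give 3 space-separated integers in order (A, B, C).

Step 1: empty(A) -> (A=0 B=9 C=10)
Step 2: pour(B -> A) -> (A=5 B=4 C=10)
Step 3: pour(A -> B) -> (A=0 B=9 C=10)
Step 4: empty(C) -> (A=0 B=9 C=0)
Step 5: pour(B -> A) -> (A=5 B=4 C=0)

Answer: 5 4 0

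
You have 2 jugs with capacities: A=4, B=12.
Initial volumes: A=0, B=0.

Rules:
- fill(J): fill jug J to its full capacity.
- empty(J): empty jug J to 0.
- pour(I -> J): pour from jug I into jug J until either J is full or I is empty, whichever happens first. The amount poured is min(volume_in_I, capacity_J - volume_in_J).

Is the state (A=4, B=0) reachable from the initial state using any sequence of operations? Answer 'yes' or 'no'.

BFS from (A=0, B=0):
  1. fill(A) -> (A=4 B=0)
Target reached → yes.

Answer: yes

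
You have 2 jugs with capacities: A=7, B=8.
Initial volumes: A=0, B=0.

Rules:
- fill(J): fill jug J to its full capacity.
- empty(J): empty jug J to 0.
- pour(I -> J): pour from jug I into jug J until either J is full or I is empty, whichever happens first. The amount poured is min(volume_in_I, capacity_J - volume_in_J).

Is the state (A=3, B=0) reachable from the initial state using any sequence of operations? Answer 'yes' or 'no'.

Answer: yes

Derivation:
BFS from (A=0, B=0):
  1. fill(B) -> (A=0 B=8)
  2. pour(B -> A) -> (A=7 B=1)
  3. empty(A) -> (A=0 B=1)
  4. pour(B -> A) -> (A=1 B=0)
  5. fill(B) -> (A=1 B=8)
  6. pour(B -> A) -> (A=7 B=2)
  7. empty(A) -> (A=0 B=2)
  8. pour(B -> A) -> (A=2 B=0)
  9. fill(B) -> (A=2 B=8)
  10. pour(B -> A) -> (A=7 B=3)
  11. empty(A) -> (A=0 B=3)
  12. pour(B -> A) -> (A=3 B=0)
Target reached → yes.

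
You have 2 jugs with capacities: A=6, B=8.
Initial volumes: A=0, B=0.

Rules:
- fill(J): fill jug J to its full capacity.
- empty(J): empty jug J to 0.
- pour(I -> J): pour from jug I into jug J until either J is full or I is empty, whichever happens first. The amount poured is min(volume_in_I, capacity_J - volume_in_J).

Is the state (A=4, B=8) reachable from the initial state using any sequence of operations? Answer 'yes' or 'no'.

Answer: yes

Derivation:
BFS from (A=0, B=0):
  1. fill(A) -> (A=6 B=0)
  2. pour(A -> B) -> (A=0 B=6)
  3. fill(A) -> (A=6 B=6)
  4. pour(A -> B) -> (A=4 B=8)
Target reached → yes.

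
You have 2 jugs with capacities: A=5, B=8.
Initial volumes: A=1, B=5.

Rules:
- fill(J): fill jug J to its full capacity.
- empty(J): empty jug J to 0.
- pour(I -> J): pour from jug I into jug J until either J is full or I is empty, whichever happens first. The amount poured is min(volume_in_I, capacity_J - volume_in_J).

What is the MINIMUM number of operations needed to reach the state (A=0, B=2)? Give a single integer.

BFS from (A=1, B=5). One shortest path:
  1. fill(A) -> (A=5 B=5)
  2. pour(A -> B) -> (A=2 B=8)
  3. empty(B) -> (A=2 B=0)
  4. pour(A -> B) -> (A=0 B=2)
Reached target in 4 moves.

Answer: 4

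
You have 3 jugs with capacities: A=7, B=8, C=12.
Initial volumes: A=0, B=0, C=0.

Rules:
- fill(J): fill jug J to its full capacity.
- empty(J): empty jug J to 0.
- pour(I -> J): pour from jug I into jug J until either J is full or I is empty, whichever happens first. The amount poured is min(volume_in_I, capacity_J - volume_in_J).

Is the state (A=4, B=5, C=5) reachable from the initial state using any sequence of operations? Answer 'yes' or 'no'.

Answer: no

Derivation:
BFS explored all 474 reachable states.
Reachable set includes: (0,0,0), (0,0,1), (0,0,2), (0,0,3), (0,0,4), (0,0,5), (0,0,6), (0,0,7), (0,0,8), (0,0,9), (0,0,10), (0,0,11) ...
Target (A=4, B=5, C=5) not in reachable set → no.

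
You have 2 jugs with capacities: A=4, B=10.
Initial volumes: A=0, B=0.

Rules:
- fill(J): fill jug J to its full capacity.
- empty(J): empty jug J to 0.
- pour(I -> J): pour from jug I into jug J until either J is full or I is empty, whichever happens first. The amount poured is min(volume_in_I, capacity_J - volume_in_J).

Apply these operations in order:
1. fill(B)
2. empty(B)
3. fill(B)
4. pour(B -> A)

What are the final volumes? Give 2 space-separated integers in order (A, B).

Step 1: fill(B) -> (A=0 B=10)
Step 2: empty(B) -> (A=0 B=0)
Step 3: fill(B) -> (A=0 B=10)
Step 4: pour(B -> A) -> (A=4 B=6)

Answer: 4 6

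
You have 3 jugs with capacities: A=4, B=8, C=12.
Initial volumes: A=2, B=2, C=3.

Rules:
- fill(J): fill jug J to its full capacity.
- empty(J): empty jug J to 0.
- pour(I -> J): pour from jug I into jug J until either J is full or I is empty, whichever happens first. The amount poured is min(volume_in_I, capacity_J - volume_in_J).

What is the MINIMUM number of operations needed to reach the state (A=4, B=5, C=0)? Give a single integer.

Answer: 2

Derivation:
BFS from (A=2, B=2, C=3). One shortest path:
  1. fill(A) -> (A=4 B=2 C=3)
  2. pour(C -> B) -> (A=4 B=5 C=0)
Reached target in 2 moves.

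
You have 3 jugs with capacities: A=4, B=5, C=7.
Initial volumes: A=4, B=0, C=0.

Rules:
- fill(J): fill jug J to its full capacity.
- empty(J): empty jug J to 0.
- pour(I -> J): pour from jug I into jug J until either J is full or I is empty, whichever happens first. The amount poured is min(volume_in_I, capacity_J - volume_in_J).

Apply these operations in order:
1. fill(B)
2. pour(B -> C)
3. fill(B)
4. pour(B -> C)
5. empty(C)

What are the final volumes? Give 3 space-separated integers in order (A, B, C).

Step 1: fill(B) -> (A=4 B=5 C=0)
Step 2: pour(B -> C) -> (A=4 B=0 C=5)
Step 3: fill(B) -> (A=4 B=5 C=5)
Step 4: pour(B -> C) -> (A=4 B=3 C=7)
Step 5: empty(C) -> (A=4 B=3 C=0)

Answer: 4 3 0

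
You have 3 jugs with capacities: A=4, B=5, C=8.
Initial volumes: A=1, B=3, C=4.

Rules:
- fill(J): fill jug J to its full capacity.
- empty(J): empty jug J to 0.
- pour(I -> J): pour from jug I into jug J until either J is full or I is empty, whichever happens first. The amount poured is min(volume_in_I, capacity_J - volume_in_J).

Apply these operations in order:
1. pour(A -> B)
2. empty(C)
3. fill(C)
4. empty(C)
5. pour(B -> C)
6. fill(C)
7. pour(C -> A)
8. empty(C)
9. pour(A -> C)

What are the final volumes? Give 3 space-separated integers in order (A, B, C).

Step 1: pour(A -> B) -> (A=0 B=4 C=4)
Step 2: empty(C) -> (A=0 B=4 C=0)
Step 3: fill(C) -> (A=0 B=4 C=8)
Step 4: empty(C) -> (A=0 B=4 C=0)
Step 5: pour(B -> C) -> (A=0 B=0 C=4)
Step 6: fill(C) -> (A=0 B=0 C=8)
Step 7: pour(C -> A) -> (A=4 B=0 C=4)
Step 8: empty(C) -> (A=4 B=0 C=0)
Step 9: pour(A -> C) -> (A=0 B=0 C=4)

Answer: 0 0 4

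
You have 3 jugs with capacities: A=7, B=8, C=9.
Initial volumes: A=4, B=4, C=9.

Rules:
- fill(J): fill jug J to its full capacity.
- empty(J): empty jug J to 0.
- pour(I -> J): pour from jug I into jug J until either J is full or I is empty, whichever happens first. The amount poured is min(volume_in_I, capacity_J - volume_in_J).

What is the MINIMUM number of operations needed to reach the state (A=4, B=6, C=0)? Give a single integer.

BFS from (A=4, B=4, C=9). One shortest path:
  1. pour(C -> A) -> (A=7 B=4 C=6)
  2. empty(A) -> (A=0 B=4 C=6)
  3. pour(B -> A) -> (A=4 B=0 C=6)
  4. pour(C -> B) -> (A=4 B=6 C=0)
Reached target in 4 moves.

Answer: 4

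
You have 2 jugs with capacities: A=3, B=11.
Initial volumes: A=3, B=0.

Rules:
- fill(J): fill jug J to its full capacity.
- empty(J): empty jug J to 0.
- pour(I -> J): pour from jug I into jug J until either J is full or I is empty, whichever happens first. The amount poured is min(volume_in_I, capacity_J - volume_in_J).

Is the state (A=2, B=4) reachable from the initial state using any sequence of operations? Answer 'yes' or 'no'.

Answer: no

Derivation:
BFS explored all 28 reachable states.
Reachable set includes: (0,0), (0,1), (0,2), (0,3), (0,4), (0,5), (0,6), (0,7), (0,8), (0,9), (0,10), (0,11) ...
Target (A=2, B=4) not in reachable set → no.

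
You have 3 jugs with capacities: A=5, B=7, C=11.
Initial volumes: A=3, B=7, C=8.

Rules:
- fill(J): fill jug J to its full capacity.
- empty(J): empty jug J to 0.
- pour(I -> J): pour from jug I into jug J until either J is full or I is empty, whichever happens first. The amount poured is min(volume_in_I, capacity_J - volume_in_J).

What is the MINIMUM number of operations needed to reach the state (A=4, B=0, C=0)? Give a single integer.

Answer: 4

Derivation:
BFS from (A=3, B=7, C=8). One shortest path:
  1. empty(A) -> (A=0 B=7 C=8)
  2. pour(B -> C) -> (A=0 B=4 C=11)
  3. empty(C) -> (A=0 B=4 C=0)
  4. pour(B -> A) -> (A=4 B=0 C=0)
Reached target in 4 moves.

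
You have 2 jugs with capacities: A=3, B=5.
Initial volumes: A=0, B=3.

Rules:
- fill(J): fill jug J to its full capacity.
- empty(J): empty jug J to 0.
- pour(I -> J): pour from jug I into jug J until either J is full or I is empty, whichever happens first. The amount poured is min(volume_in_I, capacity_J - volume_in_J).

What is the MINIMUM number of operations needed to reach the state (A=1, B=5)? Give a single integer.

Answer: 2

Derivation:
BFS from (A=0, B=3). One shortest path:
  1. fill(A) -> (A=3 B=3)
  2. pour(A -> B) -> (A=1 B=5)
Reached target in 2 moves.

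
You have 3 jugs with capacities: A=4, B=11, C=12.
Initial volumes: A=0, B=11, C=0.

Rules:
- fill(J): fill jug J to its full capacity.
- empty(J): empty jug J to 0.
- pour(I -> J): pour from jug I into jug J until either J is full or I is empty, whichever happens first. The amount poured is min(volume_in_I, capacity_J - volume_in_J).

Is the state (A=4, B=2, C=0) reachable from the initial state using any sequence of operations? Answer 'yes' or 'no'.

BFS from (A=0, B=11, C=0):
  1. pour(B -> A) -> (A=4 B=7 C=0)
  2. empty(A) -> (A=0 B=7 C=0)
  3. pour(B -> A) -> (A=4 B=3 C=0)
  4. pour(B -> C) -> (A=4 B=0 C=3)
  5. fill(B) -> (A=4 B=11 C=3)
  6. pour(B -> C) -> (A=4 B=2 C=12)
  7. empty(C) -> (A=4 B=2 C=0)
Target reached → yes.

Answer: yes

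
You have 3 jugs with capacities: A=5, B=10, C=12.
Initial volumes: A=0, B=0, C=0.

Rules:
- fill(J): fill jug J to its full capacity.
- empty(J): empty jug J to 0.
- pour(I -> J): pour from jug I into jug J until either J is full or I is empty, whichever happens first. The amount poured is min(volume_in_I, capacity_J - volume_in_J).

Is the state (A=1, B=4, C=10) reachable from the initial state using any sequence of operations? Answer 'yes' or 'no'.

Answer: no

Derivation:
BFS explored all 462 reachable states.
Reachable set includes: (0,0,0), (0,0,1), (0,0,2), (0,0,3), (0,0,4), (0,0,5), (0,0,6), (0,0,7), (0,0,8), (0,0,9), (0,0,10), (0,0,11) ...
Target (A=1, B=4, C=10) not in reachable set → no.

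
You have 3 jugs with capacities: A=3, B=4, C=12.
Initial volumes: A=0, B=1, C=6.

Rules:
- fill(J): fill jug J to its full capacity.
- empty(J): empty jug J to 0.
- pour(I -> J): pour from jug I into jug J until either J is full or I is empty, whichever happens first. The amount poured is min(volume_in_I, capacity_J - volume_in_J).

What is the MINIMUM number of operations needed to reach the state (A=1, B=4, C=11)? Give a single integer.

BFS from (A=0, B=1, C=6). One shortest path:
  1. pour(C -> A) -> (A=3 B=1 C=3)
  2. empty(A) -> (A=0 B=1 C=3)
  3. pour(B -> A) -> (A=1 B=0 C=3)
  4. pour(C -> B) -> (A=1 B=3 C=0)
  5. fill(C) -> (A=1 B=3 C=12)
  6. pour(C -> B) -> (A=1 B=4 C=11)
Reached target in 6 moves.

Answer: 6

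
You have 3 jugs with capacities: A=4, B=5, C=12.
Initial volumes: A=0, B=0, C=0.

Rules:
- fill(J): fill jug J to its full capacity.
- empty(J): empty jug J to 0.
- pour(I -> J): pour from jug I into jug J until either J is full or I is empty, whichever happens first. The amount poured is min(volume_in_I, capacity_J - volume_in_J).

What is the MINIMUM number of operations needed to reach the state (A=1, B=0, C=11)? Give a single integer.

Answer: 5

Derivation:
BFS from (A=0, B=0, C=0). One shortest path:
  1. fill(C) -> (A=0 B=0 C=12)
  2. pour(C -> B) -> (A=0 B=5 C=7)
  3. pour(B -> A) -> (A=4 B=1 C=7)
  4. pour(A -> C) -> (A=0 B=1 C=11)
  5. pour(B -> A) -> (A=1 B=0 C=11)
Reached target in 5 moves.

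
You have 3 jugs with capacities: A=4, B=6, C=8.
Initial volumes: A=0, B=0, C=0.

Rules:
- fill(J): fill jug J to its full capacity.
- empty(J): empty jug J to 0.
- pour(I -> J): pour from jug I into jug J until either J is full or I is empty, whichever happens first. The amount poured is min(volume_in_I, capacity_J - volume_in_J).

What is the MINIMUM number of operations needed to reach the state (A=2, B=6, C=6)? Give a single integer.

Answer: 5

Derivation:
BFS from (A=0, B=0, C=0). One shortest path:
  1. fill(C) -> (A=0 B=0 C=8)
  2. pour(C -> B) -> (A=0 B=6 C=2)
  3. pour(C -> A) -> (A=2 B=6 C=0)
  4. pour(B -> C) -> (A=2 B=0 C=6)
  5. fill(B) -> (A=2 B=6 C=6)
Reached target in 5 moves.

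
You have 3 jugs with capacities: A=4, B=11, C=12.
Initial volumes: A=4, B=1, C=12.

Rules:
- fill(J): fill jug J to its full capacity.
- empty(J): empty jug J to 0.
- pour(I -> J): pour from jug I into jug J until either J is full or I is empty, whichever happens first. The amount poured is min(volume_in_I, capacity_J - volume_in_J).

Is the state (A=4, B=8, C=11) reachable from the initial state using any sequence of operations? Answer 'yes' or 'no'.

BFS from (A=4, B=1, C=12):
  1. empty(A) -> (A=0 B=1 C=12)
  2. empty(B) -> (A=0 B=0 C=12)
  3. pour(C -> B) -> (A=0 B=11 C=1)
  4. pour(C -> A) -> (A=1 B=11 C=0)
  5. pour(B -> C) -> (A=1 B=0 C=11)
  6. fill(B) -> (A=1 B=11 C=11)
  7. pour(B -> A) -> (A=4 B=8 C=11)
Target reached → yes.

Answer: yes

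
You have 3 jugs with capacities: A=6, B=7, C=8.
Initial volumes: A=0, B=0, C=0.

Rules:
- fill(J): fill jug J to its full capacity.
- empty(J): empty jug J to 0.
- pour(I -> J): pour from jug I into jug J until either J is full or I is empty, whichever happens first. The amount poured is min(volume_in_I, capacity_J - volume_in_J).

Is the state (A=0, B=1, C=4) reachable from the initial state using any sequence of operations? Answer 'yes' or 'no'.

Answer: yes

Derivation:
BFS from (A=0, B=0, C=0):
  1. fill(A) -> (A=6 B=0 C=0)
  2. fill(B) -> (A=6 B=7 C=0)
  3. pour(A -> C) -> (A=0 B=7 C=6)
  4. pour(B -> A) -> (A=6 B=1 C=6)
  5. pour(A -> C) -> (A=4 B=1 C=8)
  6. empty(C) -> (A=4 B=1 C=0)
  7. pour(A -> C) -> (A=0 B=1 C=4)
Target reached → yes.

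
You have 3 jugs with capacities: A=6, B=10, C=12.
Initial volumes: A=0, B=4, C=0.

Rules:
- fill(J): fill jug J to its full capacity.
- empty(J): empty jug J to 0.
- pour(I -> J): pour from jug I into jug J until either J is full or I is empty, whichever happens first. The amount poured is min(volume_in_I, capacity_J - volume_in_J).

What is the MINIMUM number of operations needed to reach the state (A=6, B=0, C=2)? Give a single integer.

BFS from (A=0, B=4, C=0). One shortest path:
  1. fill(A) -> (A=6 B=4 C=0)
  2. empty(B) -> (A=6 B=0 C=0)
  3. fill(C) -> (A=6 B=0 C=12)
  4. pour(C -> B) -> (A=6 B=10 C=2)
  5. empty(B) -> (A=6 B=0 C=2)
Reached target in 5 moves.

Answer: 5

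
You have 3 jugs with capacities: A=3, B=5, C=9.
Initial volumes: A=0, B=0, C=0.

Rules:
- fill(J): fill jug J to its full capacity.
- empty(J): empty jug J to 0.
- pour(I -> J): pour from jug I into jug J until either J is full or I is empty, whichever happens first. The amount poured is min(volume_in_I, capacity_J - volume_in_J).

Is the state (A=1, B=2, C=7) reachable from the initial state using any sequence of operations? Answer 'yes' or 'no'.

BFS explored all 176 reachable states.
Reachable set includes: (0,0,0), (0,0,1), (0,0,2), (0,0,3), (0,0,4), (0,0,5), (0,0,6), (0,0,7), (0,0,8), (0,0,9), (0,1,0), (0,1,1) ...
Target (A=1, B=2, C=7) not in reachable set → no.

Answer: no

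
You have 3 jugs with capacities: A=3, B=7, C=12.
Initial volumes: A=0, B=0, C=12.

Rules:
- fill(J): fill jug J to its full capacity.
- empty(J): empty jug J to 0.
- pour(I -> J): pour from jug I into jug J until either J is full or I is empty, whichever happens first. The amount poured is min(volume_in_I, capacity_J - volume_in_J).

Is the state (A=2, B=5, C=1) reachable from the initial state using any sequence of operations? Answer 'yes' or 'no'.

Answer: no

Derivation:
BFS explored all 284 reachable states.
Reachable set includes: (0,0,0), (0,0,1), (0,0,2), (0,0,3), (0,0,4), (0,0,5), (0,0,6), (0,0,7), (0,0,8), (0,0,9), (0,0,10), (0,0,11) ...
Target (A=2, B=5, C=1) not in reachable set → no.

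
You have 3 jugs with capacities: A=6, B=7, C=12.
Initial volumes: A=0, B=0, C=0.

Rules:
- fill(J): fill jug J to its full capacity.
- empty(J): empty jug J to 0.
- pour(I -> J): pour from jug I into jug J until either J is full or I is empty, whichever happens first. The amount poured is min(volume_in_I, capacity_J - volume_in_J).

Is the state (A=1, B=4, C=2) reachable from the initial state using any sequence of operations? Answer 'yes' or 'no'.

BFS explored all 398 reachable states.
Reachable set includes: (0,0,0), (0,0,1), (0,0,2), (0,0,3), (0,0,4), (0,0,5), (0,0,6), (0,0,7), (0,0,8), (0,0,9), (0,0,10), (0,0,11) ...
Target (A=1, B=4, C=2) not in reachable set → no.

Answer: no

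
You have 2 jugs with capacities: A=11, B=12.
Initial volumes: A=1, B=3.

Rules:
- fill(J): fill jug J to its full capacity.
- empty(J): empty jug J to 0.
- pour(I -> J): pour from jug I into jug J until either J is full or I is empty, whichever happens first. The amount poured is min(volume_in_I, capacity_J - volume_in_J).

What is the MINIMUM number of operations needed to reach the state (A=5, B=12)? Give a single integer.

Answer: 6

Derivation:
BFS from (A=1, B=3). One shortest path:
  1. pour(B -> A) -> (A=4 B=0)
  2. fill(B) -> (A=4 B=12)
  3. pour(B -> A) -> (A=11 B=5)
  4. empty(A) -> (A=0 B=5)
  5. pour(B -> A) -> (A=5 B=0)
  6. fill(B) -> (A=5 B=12)
Reached target in 6 moves.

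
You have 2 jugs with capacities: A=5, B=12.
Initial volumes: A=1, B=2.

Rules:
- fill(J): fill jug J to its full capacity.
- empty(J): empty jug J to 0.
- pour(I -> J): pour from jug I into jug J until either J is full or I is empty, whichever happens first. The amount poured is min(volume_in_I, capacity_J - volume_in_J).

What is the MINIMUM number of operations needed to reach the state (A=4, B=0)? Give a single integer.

BFS from (A=1, B=2). One shortest path:
  1. empty(A) -> (A=0 B=2)
  2. pour(B -> A) -> (A=2 B=0)
  3. fill(B) -> (A=2 B=12)
  4. pour(B -> A) -> (A=5 B=9)
  5. empty(A) -> (A=0 B=9)
  6. pour(B -> A) -> (A=5 B=4)
  7. empty(A) -> (A=0 B=4)
  8. pour(B -> A) -> (A=4 B=0)
Reached target in 8 moves.

Answer: 8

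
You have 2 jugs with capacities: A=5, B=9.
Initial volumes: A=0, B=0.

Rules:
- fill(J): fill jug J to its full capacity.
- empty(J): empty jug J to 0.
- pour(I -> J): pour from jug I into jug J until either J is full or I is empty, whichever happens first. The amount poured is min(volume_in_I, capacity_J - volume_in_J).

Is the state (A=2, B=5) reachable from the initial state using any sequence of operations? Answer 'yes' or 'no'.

BFS explored all 28 reachable states.
Reachable set includes: (0,0), (0,1), (0,2), (0,3), (0,4), (0,5), (0,6), (0,7), (0,8), (0,9), (1,0), (1,9) ...
Target (A=2, B=5) not in reachable set → no.

Answer: no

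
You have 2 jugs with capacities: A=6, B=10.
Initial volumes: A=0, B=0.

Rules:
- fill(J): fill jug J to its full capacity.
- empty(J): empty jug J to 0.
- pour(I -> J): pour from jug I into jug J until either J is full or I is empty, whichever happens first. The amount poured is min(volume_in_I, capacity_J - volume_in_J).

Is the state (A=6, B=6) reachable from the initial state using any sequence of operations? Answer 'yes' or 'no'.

BFS from (A=0, B=0):
  1. fill(A) -> (A=6 B=0)
  2. pour(A -> B) -> (A=0 B=6)
  3. fill(A) -> (A=6 B=6)
Target reached → yes.

Answer: yes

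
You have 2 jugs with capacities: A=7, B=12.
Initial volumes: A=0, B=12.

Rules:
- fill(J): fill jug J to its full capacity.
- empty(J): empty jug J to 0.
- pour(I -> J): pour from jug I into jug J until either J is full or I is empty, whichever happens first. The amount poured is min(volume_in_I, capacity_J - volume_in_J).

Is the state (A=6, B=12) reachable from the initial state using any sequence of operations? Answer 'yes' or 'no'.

BFS from (A=0, B=12):
  1. fill(A) -> (A=7 B=12)
  2. empty(B) -> (A=7 B=0)
  3. pour(A -> B) -> (A=0 B=7)
  4. fill(A) -> (A=7 B=7)
  5. pour(A -> B) -> (A=2 B=12)
  6. empty(B) -> (A=2 B=0)
  7. pour(A -> B) -> (A=0 B=2)
  8. fill(A) -> (A=7 B=2)
  9. pour(A -> B) -> (A=0 B=9)
  10. fill(A) -> (A=7 B=9)
  11. pour(A -> B) -> (A=4 B=12)
  12. empty(B) -> (A=4 B=0)
  13. pour(A -> B) -> (A=0 B=4)
  14. fill(A) -> (A=7 B=4)
  15. pour(A -> B) -> (A=0 B=11)
  16. fill(A) -> (A=7 B=11)
  17. pour(A -> B) -> (A=6 B=12)
Target reached → yes.

Answer: yes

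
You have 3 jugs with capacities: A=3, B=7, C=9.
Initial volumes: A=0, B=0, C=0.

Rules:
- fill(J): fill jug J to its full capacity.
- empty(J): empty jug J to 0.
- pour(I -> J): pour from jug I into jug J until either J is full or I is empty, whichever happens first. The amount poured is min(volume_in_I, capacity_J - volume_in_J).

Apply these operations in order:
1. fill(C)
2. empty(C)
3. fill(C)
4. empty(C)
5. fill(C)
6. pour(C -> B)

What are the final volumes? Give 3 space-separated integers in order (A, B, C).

Step 1: fill(C) -> (A=0 B=0 C=9)
Step 2: empty(C) -> (A=0 B=0 C=0)
Step 3: fill(C) -> (A=0 B=0 C=9)
Step 4: empty(C) -> (A=0 B=0 C=0)
Step 5: fill(C) -> (A=0 B=0 C=9)
Step 6: pour(C -> B) -> (A=0 B=7 C=2)

Answer: 0 7 2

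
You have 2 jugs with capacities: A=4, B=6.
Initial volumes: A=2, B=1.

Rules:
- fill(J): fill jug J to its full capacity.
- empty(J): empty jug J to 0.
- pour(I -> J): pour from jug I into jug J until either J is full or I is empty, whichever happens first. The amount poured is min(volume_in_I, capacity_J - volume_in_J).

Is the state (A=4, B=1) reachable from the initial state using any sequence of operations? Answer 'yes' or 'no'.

Answer: yes

Derivation:
BFS from (A=2, B=1):
  1. fill(A) -> (A=4 B=1)
Target reached → yes.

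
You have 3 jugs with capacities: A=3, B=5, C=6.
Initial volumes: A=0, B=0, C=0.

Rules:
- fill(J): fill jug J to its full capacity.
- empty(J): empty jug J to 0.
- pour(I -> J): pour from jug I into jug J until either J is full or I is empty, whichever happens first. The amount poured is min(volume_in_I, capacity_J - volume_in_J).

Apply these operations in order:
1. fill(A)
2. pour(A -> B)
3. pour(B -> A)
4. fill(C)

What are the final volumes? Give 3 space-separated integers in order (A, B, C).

Answer: 3 0 6

Derivation:
Step 1: fill(A) -> (A=3 B=0 C=0)
Step 2: pour(A -> B) -> (A=0 B=3 C=0)
Step 3: pour(B -> A) -> (A=3 B=0 C=0)
Step 4: fill(C) -> (A=3 B=0 C=6)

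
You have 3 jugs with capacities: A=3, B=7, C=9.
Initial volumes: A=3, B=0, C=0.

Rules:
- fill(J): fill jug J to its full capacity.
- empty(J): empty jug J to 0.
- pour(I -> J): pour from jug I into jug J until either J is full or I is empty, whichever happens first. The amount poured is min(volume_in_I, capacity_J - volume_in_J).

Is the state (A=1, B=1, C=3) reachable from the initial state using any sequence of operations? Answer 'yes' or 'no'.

Answer: no

Derivation:
BFS explored all 224 reachable states.
Reachable set includes: (0,0,0), (0,0,1), (0,0,2), (0,0,3), (0,0,4), (0,0,5), (0,0,6), (0,0,7), (0,0,8), (0,0,9), (0,1,0), (0,1,1) ...
Target (A=1, B=1, C=3) not in reachable set → no.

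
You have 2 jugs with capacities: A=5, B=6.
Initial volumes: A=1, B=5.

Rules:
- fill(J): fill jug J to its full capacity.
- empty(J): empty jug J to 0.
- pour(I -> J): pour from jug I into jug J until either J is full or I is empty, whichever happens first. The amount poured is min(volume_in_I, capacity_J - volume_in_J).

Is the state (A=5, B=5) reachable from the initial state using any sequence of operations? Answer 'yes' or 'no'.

Answer: yes

Derivation:
BFS from (A=1, B=5):
  1. fill(A) -> (A=5 B=5)
Target reached → yes.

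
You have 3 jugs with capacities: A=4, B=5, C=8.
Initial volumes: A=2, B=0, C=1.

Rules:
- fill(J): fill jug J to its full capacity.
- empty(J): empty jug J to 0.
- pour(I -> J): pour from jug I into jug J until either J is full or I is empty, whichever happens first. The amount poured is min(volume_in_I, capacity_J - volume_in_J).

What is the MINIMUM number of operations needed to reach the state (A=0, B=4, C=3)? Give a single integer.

BFS from (A=2, B=0, C=1). One shortest path:
  1. pour(A -> C) -> (A=0 B=0 C=3)
  2. fill(A) -> (A=4 B=0 C=3)
  3. pour(A -> B) -> (A=0 B=4 C=3)
Reached target in 3 moves.

Answer: 3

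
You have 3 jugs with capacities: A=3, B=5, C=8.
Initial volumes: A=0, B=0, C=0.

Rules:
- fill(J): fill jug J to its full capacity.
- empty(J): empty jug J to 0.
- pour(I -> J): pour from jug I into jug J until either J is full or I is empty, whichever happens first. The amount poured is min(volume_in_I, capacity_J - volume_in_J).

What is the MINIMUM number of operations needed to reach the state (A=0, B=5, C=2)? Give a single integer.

BFS from (A=0, B=0, C=0). One shortest path:
  1. fill(B) -> (A=0 B=5 C=0)
  2. pour(B -> A) -> (A=3 B=2 C=0)
  3. empty(A) -> (A=0 B=2 C=0)
  4. pour(B -> C) -> (A=0 B=0 C=2)
  5. fill(B) -> (A=0 B=5 C=2)
Reached target in 5 moves.

Answer: 5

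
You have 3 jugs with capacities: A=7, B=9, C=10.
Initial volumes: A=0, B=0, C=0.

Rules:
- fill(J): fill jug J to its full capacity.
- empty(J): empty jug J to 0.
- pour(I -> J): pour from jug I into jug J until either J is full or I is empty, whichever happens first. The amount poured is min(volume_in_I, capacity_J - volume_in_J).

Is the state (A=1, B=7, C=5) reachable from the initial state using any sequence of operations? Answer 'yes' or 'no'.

Answer: no

Derivation:
BFS explored all 448 reachable states.
Reachable set includes: (0,0,0), (0,0,1), (0,0,2), (0,0,3), (0,0,4), (0,0,5), (0,0,6), (0,0,7), (0,0,8), (0,0,9), (0,0,10), (0,1,0) ...
Target (A=1, B=7, C=5) not in reachable set → no.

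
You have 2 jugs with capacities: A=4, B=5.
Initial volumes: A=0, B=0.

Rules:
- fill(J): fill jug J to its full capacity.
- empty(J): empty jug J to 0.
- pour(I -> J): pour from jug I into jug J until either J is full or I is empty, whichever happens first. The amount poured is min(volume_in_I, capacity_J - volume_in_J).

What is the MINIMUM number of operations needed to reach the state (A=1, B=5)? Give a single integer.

BFS from (A=0, B=0). One shortest path:
  1. fill(B) -> (A=0 B=5)
  2. pour(B -> A) -> (A=4 B=1)
  3. empty(A) -> (A=0 B=1)
  4. pour(B -> A) -> (A=1 B=0)
  5. fill(B) -> (A=1 B=5)
Reached target in 5 moves.

Answer: 5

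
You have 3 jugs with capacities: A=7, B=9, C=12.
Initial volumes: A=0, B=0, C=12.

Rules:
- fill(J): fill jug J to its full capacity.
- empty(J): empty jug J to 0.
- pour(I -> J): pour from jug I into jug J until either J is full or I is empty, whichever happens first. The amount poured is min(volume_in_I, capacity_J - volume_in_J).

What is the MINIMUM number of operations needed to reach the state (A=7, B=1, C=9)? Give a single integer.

BFS from (A=0, B=0, C=12). One shortest path:
  1. fill(A) -> (A=7 B=0 C=12)
  2. pour(C -> B) -> (A=7 B=9 C=3)
  3. empty(B) -> (A=7 B=0 C=3)
  4. pour(C -> B) -> (A=7 B=3 C=0)
  5. pour(A -> B) -> (A=1 B=9 C=0)
  6. pour(B -> C) -> (A=1 B=0 C=9)
  7. pour(A -> B) -> (A=0 B=1 C=9)
  8. fill(A) -> (A=7 B=1 C=9)
Reached target in 8 moves.

Answer: 8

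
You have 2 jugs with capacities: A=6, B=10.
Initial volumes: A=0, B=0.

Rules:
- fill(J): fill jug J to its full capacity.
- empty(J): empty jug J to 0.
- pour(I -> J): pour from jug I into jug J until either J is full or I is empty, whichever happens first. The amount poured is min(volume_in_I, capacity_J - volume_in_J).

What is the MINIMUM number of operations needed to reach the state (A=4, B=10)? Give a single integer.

Answer: 5

Derivation:
BFS from (A=0, B=0). One shortest path:
  1. fill(B) -> (A=0 B=10)
  2. pour(B -> A) -> (A=6 B=4)
  3. empty(A) -> (A=0 B=4)
  4. pour(B -> A) -> (A=4 B=0)
  5. fill(B) -> (A=4 B=10)
Reached target in 5 moves.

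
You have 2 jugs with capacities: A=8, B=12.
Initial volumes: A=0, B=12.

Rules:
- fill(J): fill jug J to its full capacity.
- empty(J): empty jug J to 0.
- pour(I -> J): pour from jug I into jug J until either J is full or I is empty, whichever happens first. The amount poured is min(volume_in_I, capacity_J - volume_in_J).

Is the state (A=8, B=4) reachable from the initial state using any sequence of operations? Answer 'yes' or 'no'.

BFS from (A=0, B=12):
  1. pour(B -> A) -> (A=8 B=4)
Target reached → yes.

Answer: yes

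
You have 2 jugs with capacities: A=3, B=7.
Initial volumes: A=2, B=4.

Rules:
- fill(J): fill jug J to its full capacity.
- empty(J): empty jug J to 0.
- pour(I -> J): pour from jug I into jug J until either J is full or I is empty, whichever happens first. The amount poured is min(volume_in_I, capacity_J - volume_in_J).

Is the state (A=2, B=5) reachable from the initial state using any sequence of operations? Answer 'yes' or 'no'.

Answer: no

Derivation:
BFS explored all 21 reachable states.
Reachable set includes: (0,0), (0,1), (0,2), (0,3), (0,4), (0,5), (0,6), (0,7), (1,0), (1,7), (2,0), (2,4) ...
Target (A=2, B=5) not in reachable set → no.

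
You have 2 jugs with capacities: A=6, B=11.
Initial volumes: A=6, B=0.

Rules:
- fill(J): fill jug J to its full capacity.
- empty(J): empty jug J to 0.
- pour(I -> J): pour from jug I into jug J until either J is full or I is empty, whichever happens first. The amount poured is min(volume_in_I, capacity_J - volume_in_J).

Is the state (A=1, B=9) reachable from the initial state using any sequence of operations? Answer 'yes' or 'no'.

Answer: no

Derivation:
BFS explored all 34 reachable states.
Reachable set includes: (0,0), (0,1), (0,2), (0,3), (0,4), (0,5), (0,6), (0,7), (0,8), (0,9), (0,10), (0,11) ...
Target (A=1, B=9) not in reachable set → no.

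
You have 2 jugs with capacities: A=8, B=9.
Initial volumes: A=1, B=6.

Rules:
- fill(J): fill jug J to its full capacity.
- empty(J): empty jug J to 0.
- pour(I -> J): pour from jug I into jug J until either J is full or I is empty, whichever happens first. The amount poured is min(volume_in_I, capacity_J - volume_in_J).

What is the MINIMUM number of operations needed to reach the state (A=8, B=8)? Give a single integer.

BFS from (A=1, B=6). One shortest path:
  1. pour(B -> A) -> (A=7 B=0)
  2. fill(B) -> (A=7 B=9)
  3. pour(B -> A) -> (A=8 B=8)
Reached target in 3 moves.

Answer: 3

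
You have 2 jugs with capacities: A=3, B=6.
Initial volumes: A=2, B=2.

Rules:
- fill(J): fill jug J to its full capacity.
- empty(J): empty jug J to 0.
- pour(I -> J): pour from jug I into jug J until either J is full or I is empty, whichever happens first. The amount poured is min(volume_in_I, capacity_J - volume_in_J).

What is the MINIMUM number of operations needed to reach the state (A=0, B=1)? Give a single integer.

Answer: 2

Derivation:
BFS from (A=2, B=2). One shortest path:
  1. pour(B -> A) -> (A=3 B=1)
  2. empty(A) -> (A=0 B=1)
Reached target in 2 moves.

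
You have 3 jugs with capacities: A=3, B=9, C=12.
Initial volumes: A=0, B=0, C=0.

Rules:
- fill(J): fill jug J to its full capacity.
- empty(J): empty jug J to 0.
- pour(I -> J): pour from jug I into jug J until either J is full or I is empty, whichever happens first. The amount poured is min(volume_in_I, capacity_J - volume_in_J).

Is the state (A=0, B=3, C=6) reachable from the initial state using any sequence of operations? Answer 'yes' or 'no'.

Answer: yes

Derivation:
BFS from (A=0, B=0, C=0):
  1. fill(B) -> (A=0 B=9 C=0)
  2. pour(B -> A) -> (A=3 B=6 C=0)
  3. pour(B -> C) -> (A=3 B=0 C=6)
  4. pour(A -> B) -> (A=0 B=3 C=6)
Target reached → yes.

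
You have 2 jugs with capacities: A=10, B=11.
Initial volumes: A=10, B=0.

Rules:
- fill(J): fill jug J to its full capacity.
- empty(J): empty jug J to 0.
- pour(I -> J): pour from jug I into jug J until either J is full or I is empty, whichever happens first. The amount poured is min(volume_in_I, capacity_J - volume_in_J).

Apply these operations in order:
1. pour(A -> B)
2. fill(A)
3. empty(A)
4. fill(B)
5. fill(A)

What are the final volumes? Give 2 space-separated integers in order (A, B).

Step 1: pour(A -> B) -> (A=0 B=10)
Step 2: fill(A) -> (A=10 B=10)
Step 3: empty(A) -> (A=0 B=10)
Step 4: fill(B) -> (A=0 B=11)
Step 5: fill(A) -> (A=10 B=11)

Answer: 10 11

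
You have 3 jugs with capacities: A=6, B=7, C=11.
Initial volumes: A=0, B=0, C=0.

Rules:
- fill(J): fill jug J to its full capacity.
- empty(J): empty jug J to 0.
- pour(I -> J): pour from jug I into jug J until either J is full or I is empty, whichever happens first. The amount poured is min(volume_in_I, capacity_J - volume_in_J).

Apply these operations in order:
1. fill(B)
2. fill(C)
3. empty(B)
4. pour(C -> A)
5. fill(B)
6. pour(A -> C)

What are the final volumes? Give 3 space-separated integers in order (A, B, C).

Answer: 0 7 11

Derivation:
Step 1: fill(B) -> (A=0 B=7 C=0)
Step 2: fill(C) -> (A=0 B=7 C=11)
Step 3: empty(B) -> (A=0 B=0 C=11)
Step 4: pour(C -> A) -> (A=6 B=0 C=5)
Step 5: fill(B) -> (A=6 B=7 C=5)
Step 6: pour(A -> C) -> (A=0 B=7 C=11)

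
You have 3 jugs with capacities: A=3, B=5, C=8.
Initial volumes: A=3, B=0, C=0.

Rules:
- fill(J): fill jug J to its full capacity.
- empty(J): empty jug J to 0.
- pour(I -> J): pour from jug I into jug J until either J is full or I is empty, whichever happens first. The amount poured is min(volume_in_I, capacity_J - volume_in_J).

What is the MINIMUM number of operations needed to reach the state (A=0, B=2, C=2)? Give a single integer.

Answer: 8

Derivation:
BFS from (A=3, B=0, C=0). One shortest path:
  1. empty(A) -> (A=0 B=0 C=0)
  2. fill(B) -> (A=0 B=5 C=0)
  3. pour(B -> A) -> (A=3 B=2 C=0)
  4. empty(A) -> (A=0 B=2 C=0)
  5. pour(B -> C) -> (A=0 B=0 C=2)
  6. fill(B) -> (A=0 B=5 C=2)
  7. pour(B -> A) -> (A=3 B=2 C=2)
  8. empty(A) -> (A=0 B=2 C=2)
Reached target in 8 moves.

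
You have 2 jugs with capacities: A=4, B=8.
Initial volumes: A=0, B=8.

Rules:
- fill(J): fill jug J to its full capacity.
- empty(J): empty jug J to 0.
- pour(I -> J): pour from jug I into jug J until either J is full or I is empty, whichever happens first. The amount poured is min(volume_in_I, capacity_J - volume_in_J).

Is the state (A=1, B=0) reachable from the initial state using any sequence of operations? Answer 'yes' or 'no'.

Answer: no

Derivation:
BFS explored all 6 reachable states.
Reachable set includes: (0,0), (0,4), (0,8), (4,0), (4,4), (4,8)
Target (A=1, B=0) not in reachable set → no.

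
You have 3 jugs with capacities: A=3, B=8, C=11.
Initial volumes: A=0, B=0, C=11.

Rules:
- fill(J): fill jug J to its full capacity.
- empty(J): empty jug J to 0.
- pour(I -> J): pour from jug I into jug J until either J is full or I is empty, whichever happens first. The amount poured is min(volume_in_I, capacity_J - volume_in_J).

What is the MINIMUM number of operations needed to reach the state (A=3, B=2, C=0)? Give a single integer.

BFS from (A=0, B=0, C=11). One shortest path:
  1. fill(B) -> (A=0 B=8 C=11)
  2. empty(C) -> (A=0 B=8 C=0)
  3. pour(B -> A) -> (A=3 B=5 C=0)
  4. empty(A) -> (A=0 B=5 C=0)
  5. pour(B -> A) -> (A=3 B=2 C=0)
Reached target in 5 moves.

Answer: 5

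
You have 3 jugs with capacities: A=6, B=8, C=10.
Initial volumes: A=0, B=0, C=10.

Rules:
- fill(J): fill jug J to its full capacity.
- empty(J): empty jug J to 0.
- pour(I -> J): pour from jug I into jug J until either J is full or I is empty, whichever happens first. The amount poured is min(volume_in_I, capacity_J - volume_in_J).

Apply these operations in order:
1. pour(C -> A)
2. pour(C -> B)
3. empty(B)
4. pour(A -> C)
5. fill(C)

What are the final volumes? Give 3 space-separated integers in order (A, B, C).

Step 1: pour(C -> A) -> (A=6 B=0 C=4)
Step 2: pour(C -> B) -> (A=6 B=4 C=0)
Step 3: empty(B) -> (A=6 B=0 C=0)
Step 4: pour(A -> C) -> (A=0 B=0 C=6)
Step 5: fill(C) -> (A=0 B=0 C=10)

Answer: 0 0 10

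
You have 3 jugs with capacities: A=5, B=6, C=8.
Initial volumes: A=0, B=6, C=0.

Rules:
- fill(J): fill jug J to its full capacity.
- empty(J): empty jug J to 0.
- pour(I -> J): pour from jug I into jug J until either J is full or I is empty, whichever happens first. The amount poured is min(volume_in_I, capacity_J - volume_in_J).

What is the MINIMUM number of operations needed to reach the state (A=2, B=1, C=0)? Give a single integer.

BFS from (A=0, B=6, C=0). One shortest path:
  1. fill(A) -> (A=5 B=6 C=0)
  2. pour(A -> C) -> (A=0 B=6 C=5)
  3. pour(B -> A) -> (A=5 B=1 C=5)
  4. pour(A -> C) -> (A=2 B=1 C=8)
  5. empty(C) -> (A=2 B=1 C=0)
Reached target in 5 moves.

Answer: 5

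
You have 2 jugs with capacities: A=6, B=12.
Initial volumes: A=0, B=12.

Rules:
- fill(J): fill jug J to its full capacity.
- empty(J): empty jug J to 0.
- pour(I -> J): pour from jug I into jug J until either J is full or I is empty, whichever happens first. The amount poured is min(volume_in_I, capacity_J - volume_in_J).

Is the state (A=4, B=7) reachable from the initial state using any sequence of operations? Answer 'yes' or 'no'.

Answer: no

Derivation:
BFS explored all 6 reachable states.
Reachable set includes: (0,0), (0,6), (0,12), (6,0), (6,6), (6,12)
Target (A=4, B=7) not in reachable set → no.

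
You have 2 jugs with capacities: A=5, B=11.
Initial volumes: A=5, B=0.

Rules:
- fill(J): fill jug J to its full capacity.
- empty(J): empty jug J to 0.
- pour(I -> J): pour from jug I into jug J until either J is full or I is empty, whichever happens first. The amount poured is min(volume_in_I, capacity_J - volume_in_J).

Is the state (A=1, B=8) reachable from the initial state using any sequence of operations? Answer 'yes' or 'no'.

Answer: no

Derivation:
BFS explored all 32 reachable states.
Reachable set includes: (0,0), (0,1), (0,2), (0,3), (0,4), (0,5), (0,6), (0,7), (0,8), (0,9), (0,10), (0,11) ...
Target (A=1, B=8) not in reachable set → no.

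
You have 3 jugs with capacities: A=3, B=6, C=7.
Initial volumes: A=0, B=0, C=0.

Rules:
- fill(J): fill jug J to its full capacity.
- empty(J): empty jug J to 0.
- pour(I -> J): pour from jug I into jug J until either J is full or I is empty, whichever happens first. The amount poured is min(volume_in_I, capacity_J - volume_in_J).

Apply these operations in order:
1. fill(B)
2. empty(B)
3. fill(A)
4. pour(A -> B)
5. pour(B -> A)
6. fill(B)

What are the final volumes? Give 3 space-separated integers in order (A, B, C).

Step 1: fill(B) -> (A=0 B=6 C=0)
Step 2: empty(B) -> (A=0 B=0 C=0)
Step 3: fill(A) -> (A=3 B=0 C=0)
Step 4: pour(A -> B) -> (A=0 B=3 C=0)
Step 5: pour(B -> A) -> (A=3 B=0 C=0)
Step 6: fill(B) -> (A=3 B=6 C=0)

Answer: 3 6 0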